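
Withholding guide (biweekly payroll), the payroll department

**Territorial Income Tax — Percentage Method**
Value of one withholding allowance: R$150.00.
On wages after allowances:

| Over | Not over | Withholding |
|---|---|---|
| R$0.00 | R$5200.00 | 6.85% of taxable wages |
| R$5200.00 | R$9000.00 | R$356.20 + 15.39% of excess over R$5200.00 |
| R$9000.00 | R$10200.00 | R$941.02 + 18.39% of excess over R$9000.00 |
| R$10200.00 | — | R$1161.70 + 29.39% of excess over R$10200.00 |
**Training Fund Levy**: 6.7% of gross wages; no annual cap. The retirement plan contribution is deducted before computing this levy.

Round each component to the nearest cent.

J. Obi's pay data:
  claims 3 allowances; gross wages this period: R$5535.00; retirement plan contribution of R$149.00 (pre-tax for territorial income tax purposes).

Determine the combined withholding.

R$698.98

Territorial Income Tax: taxable = R$5535.00 − R$149.00 − 3×R$150.00 = R$4936.00
  6.85% × R$4936.00 = R$338.12
Training Fund Levy: 6.7% × R$5386.00 = R$360.86
Total: R$338.12 + R$360.86 = R$698.98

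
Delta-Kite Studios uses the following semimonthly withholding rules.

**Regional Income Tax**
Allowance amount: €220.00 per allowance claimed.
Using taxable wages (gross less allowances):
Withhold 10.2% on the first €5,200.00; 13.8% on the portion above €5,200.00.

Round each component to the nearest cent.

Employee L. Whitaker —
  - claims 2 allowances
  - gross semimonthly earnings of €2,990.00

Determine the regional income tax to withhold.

€260.10

Regional Income Tax: taxable = €2,990.00 − 2×€220.00 = €2,550.00
  10.2% × €2,550.00 = €260.10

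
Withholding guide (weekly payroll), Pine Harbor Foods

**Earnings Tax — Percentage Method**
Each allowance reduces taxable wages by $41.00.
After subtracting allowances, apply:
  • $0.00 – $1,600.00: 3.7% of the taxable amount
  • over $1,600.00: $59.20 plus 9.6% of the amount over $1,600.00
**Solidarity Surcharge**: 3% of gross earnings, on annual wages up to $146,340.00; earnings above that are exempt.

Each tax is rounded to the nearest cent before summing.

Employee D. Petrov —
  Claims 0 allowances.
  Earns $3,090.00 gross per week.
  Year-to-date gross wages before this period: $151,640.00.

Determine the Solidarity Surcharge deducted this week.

$0.00

Solidarity Surcharge: YTD $151,640.00 ≥ cap $146,340.00 → $0.00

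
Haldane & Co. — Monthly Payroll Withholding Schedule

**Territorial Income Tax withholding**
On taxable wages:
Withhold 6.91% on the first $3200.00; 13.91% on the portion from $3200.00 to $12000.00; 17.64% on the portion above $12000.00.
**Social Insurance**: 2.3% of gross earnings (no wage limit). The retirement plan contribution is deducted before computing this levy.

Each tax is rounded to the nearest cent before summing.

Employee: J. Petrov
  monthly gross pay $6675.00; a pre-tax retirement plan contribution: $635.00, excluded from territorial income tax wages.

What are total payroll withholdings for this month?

$755.08

Territorial Income Tax: taxable = $6675.00 − $635.00 = $6040.00
  $221.12 + 13.91% × ($6040.00 − $3200.00) = $221.12 + 13.91% × $2840.00 = $616.16
Social Insurance: 2.3% × $6040.00 = $138.92
Total: $616.16 + $138.92 = $755.08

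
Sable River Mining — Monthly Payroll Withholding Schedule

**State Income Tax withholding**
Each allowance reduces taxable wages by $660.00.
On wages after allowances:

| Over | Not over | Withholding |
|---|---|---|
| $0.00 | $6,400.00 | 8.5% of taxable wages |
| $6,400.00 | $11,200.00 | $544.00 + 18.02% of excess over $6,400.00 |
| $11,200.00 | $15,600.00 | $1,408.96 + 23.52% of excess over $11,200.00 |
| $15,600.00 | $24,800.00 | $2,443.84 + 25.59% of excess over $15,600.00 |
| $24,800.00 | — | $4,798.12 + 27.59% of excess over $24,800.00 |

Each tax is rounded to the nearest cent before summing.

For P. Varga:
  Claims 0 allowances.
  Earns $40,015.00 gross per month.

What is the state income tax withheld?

$8,995.94

State Income Tax: taxable = $40,015.00
  $4,798.12 + 27.59% × ($40,015.00 − $24,800.00) = $4,798.12 + 27.59% × $15,215.00 = $8,995.94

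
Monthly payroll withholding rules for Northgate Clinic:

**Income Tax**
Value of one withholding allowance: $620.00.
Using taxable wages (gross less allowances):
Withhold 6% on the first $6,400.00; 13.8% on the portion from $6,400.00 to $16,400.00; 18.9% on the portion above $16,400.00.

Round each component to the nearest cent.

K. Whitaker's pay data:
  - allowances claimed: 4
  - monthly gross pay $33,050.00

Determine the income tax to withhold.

$4,442.13

Income Tax: taxable = $33,050.00 − 4×$620.00 = $30,570.00
  $1,764.00 + 18.9% × ($30,570.00 − $16,400.00) = $1,764.00 + 18.9% × $14,170.00 = $4,442.13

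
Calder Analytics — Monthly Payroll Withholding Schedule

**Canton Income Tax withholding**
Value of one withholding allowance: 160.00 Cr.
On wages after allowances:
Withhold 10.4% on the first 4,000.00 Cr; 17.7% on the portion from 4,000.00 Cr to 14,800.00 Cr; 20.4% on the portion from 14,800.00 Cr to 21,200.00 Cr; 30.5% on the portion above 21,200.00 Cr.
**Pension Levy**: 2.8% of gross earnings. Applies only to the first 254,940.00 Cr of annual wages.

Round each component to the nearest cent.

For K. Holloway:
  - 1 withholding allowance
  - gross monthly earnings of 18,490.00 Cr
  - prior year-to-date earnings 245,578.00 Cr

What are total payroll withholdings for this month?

Canton Income Tax: taxable = 18,490.00 Cr − 1×160.00 Cr = 18,330.00 Cr
  2,327.60 Cr + 20.4% × (18,330.00 Cr − 14,800.00 Cr) = 2,327.60 Cr + 20.4% × 3,530.00 Cr = 3,047.72 Cr
Pension Levy: cap 254,940.00 Cr − YTD 245,578.00 Cr = 9,362.00 Cr subject; 2.8% × 9,362.00 Cr = 262.14 Cr
Total: 3,047.72 Cr + 262.14 Cr = 3,309.86 Cr

3,309.86 Cr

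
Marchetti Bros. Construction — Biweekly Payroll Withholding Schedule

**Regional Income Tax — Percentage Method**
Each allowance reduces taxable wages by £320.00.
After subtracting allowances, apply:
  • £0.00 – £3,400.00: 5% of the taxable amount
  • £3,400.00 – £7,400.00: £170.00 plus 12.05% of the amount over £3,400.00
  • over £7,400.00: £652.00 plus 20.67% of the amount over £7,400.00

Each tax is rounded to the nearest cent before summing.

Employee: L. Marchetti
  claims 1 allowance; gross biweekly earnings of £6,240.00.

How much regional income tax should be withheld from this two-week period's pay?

Regional Income Tax: taxable = £6,240.00 − 1×£320.00 = £5,920.00
  £170.00 + 12.05% × (£5,920.00 − £3,400.00) = £170.00 + 12.05% × £2,520.00 = £473.66

£473.66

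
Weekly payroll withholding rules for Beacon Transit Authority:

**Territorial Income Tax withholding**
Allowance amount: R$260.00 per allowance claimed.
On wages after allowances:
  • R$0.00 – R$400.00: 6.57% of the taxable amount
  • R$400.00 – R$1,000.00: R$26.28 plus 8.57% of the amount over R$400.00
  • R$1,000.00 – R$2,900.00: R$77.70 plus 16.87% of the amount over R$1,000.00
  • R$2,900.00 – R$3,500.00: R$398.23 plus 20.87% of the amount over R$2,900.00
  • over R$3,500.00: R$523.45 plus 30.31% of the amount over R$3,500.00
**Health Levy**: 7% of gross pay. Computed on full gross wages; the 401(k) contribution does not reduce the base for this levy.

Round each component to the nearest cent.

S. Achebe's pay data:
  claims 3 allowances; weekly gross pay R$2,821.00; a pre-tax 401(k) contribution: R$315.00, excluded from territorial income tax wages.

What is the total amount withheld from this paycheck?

R$397.65

Territorial Income Tax: taxable = R$2,821.00 − R$315.00 − 3×R$260.00 = R$1,726.00
  R$77.70 + 16.87% × (R$1,726.00 − R$1,000.00) = R$77.70 + 16.87% × R$726.00 = R$200.18
Health Levy: 7% × R$2,821.00 = R$197.47
Total: R$200.18 + R$197.47 = R$397.65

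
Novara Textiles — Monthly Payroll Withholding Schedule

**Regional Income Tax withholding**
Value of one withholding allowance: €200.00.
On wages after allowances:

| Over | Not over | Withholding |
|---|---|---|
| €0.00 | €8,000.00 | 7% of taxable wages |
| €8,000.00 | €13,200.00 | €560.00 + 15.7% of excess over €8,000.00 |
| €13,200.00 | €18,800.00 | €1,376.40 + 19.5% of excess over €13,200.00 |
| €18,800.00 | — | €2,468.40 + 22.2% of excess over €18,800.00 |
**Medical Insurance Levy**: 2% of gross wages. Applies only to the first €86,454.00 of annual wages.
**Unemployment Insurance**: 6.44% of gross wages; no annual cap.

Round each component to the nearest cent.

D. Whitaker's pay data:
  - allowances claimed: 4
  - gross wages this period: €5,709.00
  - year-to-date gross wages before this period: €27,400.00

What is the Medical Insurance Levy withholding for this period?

Medical Insurance Levy: 2% × €5,709.00 = €114.18

€114.18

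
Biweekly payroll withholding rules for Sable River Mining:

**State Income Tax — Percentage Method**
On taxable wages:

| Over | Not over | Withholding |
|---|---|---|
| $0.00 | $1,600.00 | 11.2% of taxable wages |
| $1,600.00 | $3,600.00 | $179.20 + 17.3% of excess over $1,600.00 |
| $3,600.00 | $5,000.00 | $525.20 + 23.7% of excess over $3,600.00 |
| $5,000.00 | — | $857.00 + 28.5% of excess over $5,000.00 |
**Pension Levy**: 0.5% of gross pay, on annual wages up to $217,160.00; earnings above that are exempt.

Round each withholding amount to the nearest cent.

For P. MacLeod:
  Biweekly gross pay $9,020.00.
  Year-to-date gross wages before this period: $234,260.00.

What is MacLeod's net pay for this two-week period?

$7,017.30

State Income Tax: taxable = $9,020.00
  $857.00 + 28.5% × ($9,020.00 − $5,000.00) = $857.00 + 28.5% × $4,020.00 = $2,002.70
Pension Levy: YTD $234,260.00 ≥ cap $217,160.00 → $0.00
Total withheld: $2,002.70 + $0.00 = $2,002.70
Net pay: $9,020.00 − $2,002.70 = $7,017.30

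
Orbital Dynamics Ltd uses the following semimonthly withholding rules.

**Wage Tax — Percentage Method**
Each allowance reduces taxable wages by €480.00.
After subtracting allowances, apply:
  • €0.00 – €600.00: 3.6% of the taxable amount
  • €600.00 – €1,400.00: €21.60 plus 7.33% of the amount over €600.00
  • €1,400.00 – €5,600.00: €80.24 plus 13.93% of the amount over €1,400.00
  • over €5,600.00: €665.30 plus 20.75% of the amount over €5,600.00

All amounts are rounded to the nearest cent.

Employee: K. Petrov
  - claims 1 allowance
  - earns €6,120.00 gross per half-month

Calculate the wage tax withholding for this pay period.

€673.60

Wage Tax: taxable = €6,120.00 − 1×€480.00 = €5,640.00
  €665.30 + 20.75% × (€5,640.00 − €5,600.00) = €665.30 + 20.75% × €40.00 = €673.60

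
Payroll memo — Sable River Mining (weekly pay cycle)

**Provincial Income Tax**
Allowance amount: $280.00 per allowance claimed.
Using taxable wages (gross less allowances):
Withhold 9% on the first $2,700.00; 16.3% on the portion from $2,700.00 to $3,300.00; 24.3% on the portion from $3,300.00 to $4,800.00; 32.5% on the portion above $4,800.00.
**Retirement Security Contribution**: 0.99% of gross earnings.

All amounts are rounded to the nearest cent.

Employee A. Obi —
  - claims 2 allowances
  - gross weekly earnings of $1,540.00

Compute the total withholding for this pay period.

Provincial Income Tax: taxable = $1,540.00 − 2×$280.00 = $980.00
  9% × $980.00 = $88.20
Retirement Security Contribution: 0.99% × $1,540.00 = $15.25
Total: $88.20 + $15.25 = $103.45

$103.45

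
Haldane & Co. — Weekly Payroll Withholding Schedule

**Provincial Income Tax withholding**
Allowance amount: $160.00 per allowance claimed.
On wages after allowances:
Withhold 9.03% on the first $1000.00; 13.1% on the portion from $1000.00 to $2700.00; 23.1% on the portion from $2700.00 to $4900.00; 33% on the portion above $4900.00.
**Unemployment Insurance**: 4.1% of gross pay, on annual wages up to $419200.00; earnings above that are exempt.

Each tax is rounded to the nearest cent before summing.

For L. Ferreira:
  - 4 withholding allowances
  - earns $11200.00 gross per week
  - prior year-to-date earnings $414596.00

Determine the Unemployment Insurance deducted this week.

$188.76

Unemployment Insurance: cap $419200.00 − YTD $414596.00 = $4604.00 subject; 4.1% × $4604.00 = $188.76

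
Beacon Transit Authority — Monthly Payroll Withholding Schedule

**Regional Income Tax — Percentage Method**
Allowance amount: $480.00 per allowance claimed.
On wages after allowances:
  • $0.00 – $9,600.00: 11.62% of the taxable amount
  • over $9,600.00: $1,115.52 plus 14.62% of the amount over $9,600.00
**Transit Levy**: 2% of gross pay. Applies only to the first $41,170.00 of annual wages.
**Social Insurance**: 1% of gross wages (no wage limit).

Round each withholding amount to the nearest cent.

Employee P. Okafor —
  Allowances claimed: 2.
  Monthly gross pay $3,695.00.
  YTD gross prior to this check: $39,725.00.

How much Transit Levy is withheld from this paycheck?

$28.90

Transit Levy: cap $41,170.00 − YTD $39,725.00 = $1,445.00 subject; 2% × $1,445.00 = $28.90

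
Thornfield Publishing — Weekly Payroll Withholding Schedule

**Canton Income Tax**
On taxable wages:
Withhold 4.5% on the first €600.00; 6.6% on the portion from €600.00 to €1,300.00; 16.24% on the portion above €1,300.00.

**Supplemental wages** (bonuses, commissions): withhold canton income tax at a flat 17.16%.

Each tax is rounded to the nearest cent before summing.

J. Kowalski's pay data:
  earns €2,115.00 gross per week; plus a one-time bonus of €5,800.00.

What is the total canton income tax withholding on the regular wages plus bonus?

€1,200.84

Canton Income Tax: taxable = €2,115.00
  €73.20 + 16.24% × (€2,115.00 − €1,300.00) = €73.20 + 16.24% × €815.00 = €205.56
Supplemental (17.16% flat on bonus): 17.16% × €5,800.00 = €995.28
Total canton income tax: €205.56 + €995.28 = €1,200.84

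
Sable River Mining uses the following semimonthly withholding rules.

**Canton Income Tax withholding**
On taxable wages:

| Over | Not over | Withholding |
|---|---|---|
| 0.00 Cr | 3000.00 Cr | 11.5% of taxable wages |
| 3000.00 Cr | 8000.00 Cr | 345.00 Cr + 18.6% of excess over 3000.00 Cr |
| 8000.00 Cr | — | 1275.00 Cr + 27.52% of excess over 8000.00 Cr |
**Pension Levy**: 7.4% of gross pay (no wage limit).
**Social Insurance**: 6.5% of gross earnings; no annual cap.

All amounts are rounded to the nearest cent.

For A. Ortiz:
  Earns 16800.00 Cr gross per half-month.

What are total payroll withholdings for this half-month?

Canton Income Tax: taxable = 16800.00 Cr
  1275.00 Cr + 27.52% × (16800.00 Cr − 8000.00 Cr) = 1275.00 Cr + 27.52% × 8800.00 Cr = 3696.76 Cr
Pension Levy: 7.4% × 16800.00 Cr = 1243.20 Cr
Social Insurance: 6.5% × 16800.00 Cr = 1092.00 Cr
Total: 3696.76 Cr + 1243.20 Cr + 1092.00 Cr = 6031.96 Cr

6031.96 Cr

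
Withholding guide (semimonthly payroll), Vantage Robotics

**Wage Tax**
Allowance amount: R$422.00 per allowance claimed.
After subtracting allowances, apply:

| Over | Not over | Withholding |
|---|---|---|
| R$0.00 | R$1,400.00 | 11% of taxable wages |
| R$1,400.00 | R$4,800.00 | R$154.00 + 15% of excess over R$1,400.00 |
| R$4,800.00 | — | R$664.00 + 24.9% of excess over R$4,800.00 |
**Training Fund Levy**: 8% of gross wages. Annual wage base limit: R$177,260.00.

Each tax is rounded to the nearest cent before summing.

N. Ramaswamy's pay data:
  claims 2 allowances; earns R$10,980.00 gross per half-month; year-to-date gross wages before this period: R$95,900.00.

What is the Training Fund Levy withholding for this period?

Training Fund Levy: 8% × R$10,980.00 = R$878.40

R$878.40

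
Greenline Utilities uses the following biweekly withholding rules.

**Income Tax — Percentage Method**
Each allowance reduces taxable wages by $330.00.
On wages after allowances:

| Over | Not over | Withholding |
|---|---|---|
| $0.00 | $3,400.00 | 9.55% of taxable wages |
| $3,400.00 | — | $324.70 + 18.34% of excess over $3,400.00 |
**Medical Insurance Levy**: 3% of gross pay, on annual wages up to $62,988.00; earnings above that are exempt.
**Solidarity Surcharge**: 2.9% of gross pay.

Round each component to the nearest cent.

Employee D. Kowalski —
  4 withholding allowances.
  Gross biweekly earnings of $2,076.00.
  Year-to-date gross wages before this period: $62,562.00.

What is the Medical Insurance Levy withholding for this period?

Medical Insurance Levy: cap $62,988.00 − YTD $62,562.00 = $426.00 subject; 3% × $426.00 = $12.78

$12.78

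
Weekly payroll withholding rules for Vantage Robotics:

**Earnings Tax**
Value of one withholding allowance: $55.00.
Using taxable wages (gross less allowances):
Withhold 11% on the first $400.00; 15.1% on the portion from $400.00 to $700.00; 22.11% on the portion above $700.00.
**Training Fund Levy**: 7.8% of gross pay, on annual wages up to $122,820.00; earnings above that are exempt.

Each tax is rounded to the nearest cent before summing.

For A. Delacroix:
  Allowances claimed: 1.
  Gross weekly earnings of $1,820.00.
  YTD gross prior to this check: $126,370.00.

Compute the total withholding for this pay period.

Earnings Tax: taxable = $1,820.00 − 1×$55.00 = $1,765.00
  $89.30 + 22.11% × ($1,765.00 − $700.00) = $89.30 + 22.11% × $1,065.00 = $324.77
Training Fund Levy: YTD $126,370.00 ≥ cap $122,820.00 → $0.00
Total: $324.77 + $0.00 = $324.77

$324.77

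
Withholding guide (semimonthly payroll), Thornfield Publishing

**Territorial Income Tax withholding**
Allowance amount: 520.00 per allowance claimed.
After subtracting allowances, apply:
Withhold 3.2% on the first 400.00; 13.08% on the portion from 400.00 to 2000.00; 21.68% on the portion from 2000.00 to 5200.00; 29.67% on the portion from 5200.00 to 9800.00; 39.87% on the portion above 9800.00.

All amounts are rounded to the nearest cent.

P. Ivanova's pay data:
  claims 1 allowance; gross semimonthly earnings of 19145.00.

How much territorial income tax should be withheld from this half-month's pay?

5799.19

Territorial Income Tax: taxable = 19145.00 − 1×520.00 = 18625.00
  2280.66 + 39.87% × (18625.00 − 9800.00) = 2280.66 + 39.87% × 8825.00 = 5799.19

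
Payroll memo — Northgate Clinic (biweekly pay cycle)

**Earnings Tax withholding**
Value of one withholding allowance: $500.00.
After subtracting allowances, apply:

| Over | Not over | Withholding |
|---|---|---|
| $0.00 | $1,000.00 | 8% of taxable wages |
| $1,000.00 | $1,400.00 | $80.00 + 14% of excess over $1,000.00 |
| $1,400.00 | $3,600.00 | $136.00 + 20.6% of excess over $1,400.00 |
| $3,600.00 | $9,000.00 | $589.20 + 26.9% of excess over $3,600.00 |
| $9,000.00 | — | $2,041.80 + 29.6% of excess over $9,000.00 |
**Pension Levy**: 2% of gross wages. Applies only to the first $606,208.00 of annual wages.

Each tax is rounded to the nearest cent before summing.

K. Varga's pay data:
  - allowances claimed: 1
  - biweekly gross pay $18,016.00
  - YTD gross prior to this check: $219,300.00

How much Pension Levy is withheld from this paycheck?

Pension Levy: 2% × $18,016.00 = $360.32

$360.32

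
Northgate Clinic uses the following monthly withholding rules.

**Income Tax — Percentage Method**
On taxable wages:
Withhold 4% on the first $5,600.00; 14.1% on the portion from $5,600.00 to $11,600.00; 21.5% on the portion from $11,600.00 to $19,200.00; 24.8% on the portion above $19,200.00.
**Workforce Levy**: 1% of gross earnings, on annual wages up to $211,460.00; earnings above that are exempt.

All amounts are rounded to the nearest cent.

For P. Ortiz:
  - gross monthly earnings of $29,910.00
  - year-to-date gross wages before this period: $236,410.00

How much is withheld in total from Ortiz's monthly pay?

Income Tax: taxable = $29,910.00
  $2,704.00 + 24.8% × ($29,910.00 − $19,200.00) = $2,704.00 + 24.8% × $10,710.00 = $5,360.08
Workforce Levy: YTD $236,410.00 ≥ cap $211,460.00 → $0.00
Total: $5,360.08 + $0.00 = $5,360.08

$5,360.08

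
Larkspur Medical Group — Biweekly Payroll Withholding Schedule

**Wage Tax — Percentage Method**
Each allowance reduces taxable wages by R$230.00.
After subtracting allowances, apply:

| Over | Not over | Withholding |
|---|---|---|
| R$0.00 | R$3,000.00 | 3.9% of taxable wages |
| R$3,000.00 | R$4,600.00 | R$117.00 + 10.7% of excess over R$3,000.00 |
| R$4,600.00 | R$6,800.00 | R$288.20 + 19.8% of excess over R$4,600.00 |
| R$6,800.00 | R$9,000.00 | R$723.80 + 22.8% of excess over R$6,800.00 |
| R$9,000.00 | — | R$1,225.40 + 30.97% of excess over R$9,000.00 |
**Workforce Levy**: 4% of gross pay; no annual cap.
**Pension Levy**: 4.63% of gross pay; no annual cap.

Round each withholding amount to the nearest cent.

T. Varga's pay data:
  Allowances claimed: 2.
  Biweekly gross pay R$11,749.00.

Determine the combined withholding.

Wage Tax: taxable = R$11,749.00 − 2×R$230.00 = R$11,289.00
  R$1,225.40 + 30.97% × (R$11,289.00 − R$9,000.00) = R$1,225.40 + 30.97% × R$2,289.00 = R$1,934.30
Workforce Levy: 4% × R$11,749.00 = R$469.96
Pension Levy: 4.63% × R$11,749.00 = R$543.98
Total: R$1,934.30 + R$469.96 + R$543.98 = R$2,948.24

R$2,948.24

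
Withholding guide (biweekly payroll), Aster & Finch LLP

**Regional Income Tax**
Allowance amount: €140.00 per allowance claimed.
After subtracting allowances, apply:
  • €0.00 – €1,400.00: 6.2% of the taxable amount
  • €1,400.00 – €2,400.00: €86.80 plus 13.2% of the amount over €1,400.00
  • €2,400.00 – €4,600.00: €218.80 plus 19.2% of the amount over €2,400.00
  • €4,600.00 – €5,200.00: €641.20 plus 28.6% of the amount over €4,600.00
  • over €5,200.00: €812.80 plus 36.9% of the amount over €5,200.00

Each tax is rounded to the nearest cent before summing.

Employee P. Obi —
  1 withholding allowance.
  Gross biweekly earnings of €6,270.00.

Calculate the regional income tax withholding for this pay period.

Regional Income Tax: taxable = €6,270.00 − 1×€140.00 = €6,130.00
  €812.80 + 36.9% × (€6,130.00 − €5,200.00) = €812.80 + 36.9% × €930.00 = €1,155.97

€1,155.97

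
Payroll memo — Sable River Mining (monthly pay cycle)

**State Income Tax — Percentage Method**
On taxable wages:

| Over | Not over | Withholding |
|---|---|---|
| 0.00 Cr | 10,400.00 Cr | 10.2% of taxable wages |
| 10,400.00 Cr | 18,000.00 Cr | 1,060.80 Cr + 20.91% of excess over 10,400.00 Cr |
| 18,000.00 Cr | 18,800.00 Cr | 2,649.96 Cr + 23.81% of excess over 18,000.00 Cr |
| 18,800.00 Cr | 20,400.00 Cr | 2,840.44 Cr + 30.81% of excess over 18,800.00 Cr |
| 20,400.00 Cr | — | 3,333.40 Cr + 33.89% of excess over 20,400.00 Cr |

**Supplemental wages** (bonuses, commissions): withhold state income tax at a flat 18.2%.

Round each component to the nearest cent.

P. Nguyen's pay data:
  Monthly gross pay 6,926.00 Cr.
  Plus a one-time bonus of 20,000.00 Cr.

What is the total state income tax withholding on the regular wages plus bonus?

State Income Tax: taxable = 6,926.00 Cr
  10.2% × 6,926.00 Cr = 706.45 Cr
Supplemental (18.2% flat on bonus): 18.2% × 20,000.00 Cr = 3,640.00 Cr
Total state income tax: 706.45 Cr + 3,640.00 Cr = 4,346.45 Cr

4,346.45 Cr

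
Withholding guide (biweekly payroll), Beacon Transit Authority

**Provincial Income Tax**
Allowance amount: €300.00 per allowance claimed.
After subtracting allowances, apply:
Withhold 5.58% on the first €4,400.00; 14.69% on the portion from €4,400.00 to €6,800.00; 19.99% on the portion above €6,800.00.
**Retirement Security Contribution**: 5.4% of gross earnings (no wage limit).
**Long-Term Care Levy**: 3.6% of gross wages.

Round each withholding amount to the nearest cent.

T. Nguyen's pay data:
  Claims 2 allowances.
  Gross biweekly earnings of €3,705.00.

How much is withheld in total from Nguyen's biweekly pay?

€506.71

Provincial Income Tax: taxable = €3,705.00 − 2×€300.00 = €3,105.00
  5.58% × €3,105.00 = €173.26
Retirement Security Contribution: 5.4% × €3,705.00 = €200.07
Long-Term Care Levy: 3.6% × €3,705.00 = €133.38
Total: €173.26 + €200.07 + €133.38 = €506.71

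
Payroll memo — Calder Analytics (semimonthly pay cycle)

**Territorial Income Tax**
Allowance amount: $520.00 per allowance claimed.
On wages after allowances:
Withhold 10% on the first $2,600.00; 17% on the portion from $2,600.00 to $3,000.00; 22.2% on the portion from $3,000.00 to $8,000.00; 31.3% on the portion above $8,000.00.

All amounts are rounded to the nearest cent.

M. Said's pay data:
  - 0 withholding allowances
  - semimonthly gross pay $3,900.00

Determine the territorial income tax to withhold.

Territorial Income Tax: taxable = $3,900.00
  $328.00 + 22.2% × ($3,900.00 − $3,000.00) = $328.00 + 22.2% × $900.00 = $527.80

$527.80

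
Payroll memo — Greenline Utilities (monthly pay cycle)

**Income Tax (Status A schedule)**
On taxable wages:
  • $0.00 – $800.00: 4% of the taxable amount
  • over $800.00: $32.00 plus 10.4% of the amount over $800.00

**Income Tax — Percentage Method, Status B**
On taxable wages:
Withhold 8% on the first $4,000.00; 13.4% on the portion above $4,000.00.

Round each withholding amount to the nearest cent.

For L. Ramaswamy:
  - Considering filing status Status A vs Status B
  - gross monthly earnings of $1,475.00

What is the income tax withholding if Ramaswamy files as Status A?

$102.20

Income Tax (Status A): taxable = $1,475.00
  $32.00 + 10.4% × ($1,475.00 − $800.00) = $32.00 + 10.4% × $675.00 = $102.20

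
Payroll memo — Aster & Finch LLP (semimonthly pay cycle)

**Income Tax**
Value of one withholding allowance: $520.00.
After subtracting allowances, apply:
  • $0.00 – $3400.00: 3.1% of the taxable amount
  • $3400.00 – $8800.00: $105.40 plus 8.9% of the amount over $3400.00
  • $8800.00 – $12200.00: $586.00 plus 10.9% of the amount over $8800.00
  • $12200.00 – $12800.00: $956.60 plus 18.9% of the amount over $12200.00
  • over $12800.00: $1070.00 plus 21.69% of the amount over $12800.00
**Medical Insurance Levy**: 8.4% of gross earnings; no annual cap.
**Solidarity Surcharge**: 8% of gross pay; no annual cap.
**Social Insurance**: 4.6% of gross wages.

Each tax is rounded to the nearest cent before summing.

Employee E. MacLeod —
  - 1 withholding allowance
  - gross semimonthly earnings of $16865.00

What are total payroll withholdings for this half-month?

$5380.56

Income Tax: taxable = $16865.00 − 1×$520.00 = $16345.00
  $1070.00 + 21.69% × ($16345.00 − $12800.00) = $1070.00 + 21.69% × $3545.00 = $1838.91
Medical Insurance Levy: 8.4% × $16865.00 = $1416.66
Solidarity Surcharge: 8% × $16865.00 = $1349.20
Social Insurance: 4.6% × $16865.00 = $775.79
Total: $1838.91 + $1416.66 + $1349.20 + $775.79 = $5380.56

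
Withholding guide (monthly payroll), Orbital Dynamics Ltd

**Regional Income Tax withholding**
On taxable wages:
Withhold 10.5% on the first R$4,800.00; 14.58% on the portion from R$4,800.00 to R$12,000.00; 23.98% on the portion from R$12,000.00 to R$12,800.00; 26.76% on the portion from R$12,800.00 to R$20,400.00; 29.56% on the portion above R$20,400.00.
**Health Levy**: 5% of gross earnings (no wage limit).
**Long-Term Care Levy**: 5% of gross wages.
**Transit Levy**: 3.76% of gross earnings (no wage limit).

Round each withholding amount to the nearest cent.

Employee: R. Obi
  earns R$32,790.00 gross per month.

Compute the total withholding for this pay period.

Regional Income Tax: taxable = R$32,790.00
  R$3,779.36 + 29.56% × (R$32,790.00 − R$20,400.00) = R$3,779.36 + 29.56% × R$12,390.00 = R$7,441.84
Health Levy: 5% × R$32,790.00 = R$1,639.50
Long-Term Care Levy: 5% × R$32,790.00 = R$1,639.50
Transit Levy: 3.76% × R$32,790.00 = R$1,232.90
Total: R$7,441.84 + R$1,639.50 + R$1,639.50 + R$1,232.90 = R$11,953.74

R$11,953.74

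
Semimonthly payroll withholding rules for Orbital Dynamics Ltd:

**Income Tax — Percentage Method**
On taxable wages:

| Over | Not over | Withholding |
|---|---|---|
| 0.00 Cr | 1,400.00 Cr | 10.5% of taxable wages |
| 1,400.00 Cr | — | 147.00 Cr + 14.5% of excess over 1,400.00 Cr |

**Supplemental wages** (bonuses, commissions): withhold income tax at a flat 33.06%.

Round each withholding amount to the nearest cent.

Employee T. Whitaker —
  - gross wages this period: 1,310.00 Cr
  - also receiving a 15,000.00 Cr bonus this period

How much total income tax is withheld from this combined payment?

Income Tax: taxable = 1,310.00 Cr
  10.5% × 1,310.00 Cr = 137.55 Cr
Supplemental (33.06% flat on bonus): 33.06% × 15,000.00 Cr = 4,959.00 Cr
Total income tax: 137.55 Cr + 4,959.00 Cr = 5,096.55 Cr

5,096.55 Cr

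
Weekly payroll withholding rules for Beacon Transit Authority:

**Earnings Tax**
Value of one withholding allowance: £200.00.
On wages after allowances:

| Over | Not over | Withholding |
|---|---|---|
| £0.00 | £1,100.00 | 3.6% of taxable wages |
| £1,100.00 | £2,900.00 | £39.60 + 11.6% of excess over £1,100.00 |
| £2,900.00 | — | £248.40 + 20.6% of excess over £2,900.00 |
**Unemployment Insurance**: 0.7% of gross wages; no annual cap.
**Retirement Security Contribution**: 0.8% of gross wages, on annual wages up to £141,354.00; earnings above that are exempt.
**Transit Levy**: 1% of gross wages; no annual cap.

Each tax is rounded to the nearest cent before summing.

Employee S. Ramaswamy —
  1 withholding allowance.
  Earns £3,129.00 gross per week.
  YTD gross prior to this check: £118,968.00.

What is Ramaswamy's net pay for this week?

£2,796.41

Earnings Tax: taxable = £3,129.00 − 1×£200.00 = £2,929.00
  £248.40 + 20.6% × (£2,929.00 − £2,900.00) = £248.40 + 20.6% × £29.00 = £254.37
Unemployment Insurance: 0.7% × £3,129.00 = £21.90
Retirement Security Contribution: 0.8% × £3,129.00 = £25.03
Transit Levy: 1% × £3,129.00 = £31.29
Total withheld: £254.37 + £21.90 + £25.03 + £31.29 = £332.59
Net pay: £3,129.00 − £332.59 = £2,796.41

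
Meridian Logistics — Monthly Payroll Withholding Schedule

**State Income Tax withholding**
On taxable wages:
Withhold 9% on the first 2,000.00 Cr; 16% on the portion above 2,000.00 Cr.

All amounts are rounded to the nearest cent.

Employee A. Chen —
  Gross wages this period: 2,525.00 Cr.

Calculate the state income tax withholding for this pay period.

State Income Tax: taxable = 2,525.00 Cr
  180.00 Cr + 16% × (2,525.00 Cr − 2,000.00 Cr) = 180.00 Cr + 16% × 525.00 Cr = 264.00 Cr

264.00 Cr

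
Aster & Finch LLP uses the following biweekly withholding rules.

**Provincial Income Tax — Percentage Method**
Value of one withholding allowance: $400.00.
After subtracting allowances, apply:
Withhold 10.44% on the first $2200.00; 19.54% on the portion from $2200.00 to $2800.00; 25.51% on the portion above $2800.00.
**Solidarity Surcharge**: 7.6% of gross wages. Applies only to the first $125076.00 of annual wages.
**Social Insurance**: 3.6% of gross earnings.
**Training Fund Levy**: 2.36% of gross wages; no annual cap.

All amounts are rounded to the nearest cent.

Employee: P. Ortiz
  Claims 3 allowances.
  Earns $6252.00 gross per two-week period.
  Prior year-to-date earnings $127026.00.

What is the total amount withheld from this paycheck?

Provincial Income Tax: taxable = $6252.00 − 3×$400.00 = $5052.00
  $346.92 + 25.51% × ($5052.00 − $2800.00) = $346.92 + 25.51% × $2252.00 = $921.41
Solidarity Surcharge: YTD $127026.00 ≥ cap $125076.00 → $0.00
Social Insurance: 3.6% × $6252.00 = $225.07
Training Fund Levy: 2.36% × $6252.00 = $147.55
Total: $921.41 + $0.00 + $225.07 + $147.55 = $1294.03

$1294.03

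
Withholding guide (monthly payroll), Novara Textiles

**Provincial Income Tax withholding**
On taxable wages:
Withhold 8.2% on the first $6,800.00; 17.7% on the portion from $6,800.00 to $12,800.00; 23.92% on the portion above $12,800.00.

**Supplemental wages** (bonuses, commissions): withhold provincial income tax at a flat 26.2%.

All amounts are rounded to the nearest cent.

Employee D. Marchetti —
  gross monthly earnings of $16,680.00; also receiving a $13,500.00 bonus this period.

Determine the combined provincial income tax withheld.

$6,084.70

Provincial Income Tax: taxable = $16,680.00
  $1,619.60 + 23.92% × ($16,680.00 − $12,800.00) = $1,619.60 + 23.92% × $3,880.00 = $2,547.70
Supplemental (26.2% flat on bonus): 26.2% × $13,500.00 = $3,537.00
Total provincial income tax: $2,547.70 + $3,537.00 = $6,084.70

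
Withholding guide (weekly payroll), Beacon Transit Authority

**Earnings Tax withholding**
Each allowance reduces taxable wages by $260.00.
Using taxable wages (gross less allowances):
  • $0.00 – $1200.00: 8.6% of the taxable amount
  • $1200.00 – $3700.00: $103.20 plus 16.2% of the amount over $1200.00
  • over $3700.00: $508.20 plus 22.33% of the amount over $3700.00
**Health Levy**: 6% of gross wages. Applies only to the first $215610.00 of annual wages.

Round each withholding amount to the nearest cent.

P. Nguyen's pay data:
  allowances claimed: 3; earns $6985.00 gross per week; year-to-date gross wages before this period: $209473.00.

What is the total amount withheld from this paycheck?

Earnings Tax: taxable = $6985.00 − 3×$260.00 = $6205.00
  $508.20 + 22.33% × ($6205.00 − $3700.00) = $508.20 + 22.33% × $2505.00 = $1067.57
Health Levy: cap $215610.00 − YTD $209473.00 = $6137.00 subject; 6% × $6137.00 = $368.22
Total: $1067.57 + $368.22 = $1435.79

$1435.79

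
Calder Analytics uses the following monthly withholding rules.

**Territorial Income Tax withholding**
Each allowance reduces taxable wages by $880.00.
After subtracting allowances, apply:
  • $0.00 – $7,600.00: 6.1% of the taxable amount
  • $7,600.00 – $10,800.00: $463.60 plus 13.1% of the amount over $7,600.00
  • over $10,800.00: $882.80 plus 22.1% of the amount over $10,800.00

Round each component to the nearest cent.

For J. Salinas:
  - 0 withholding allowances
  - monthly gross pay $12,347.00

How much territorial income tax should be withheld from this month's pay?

$1,224.69

Territorial Income Tax: taxable = $12,347.00
  $882.80 + 22.1% × ($12,347.00 − $10,800.00) = $882.80 + 22.1% × $1,547.00 = $1,224.69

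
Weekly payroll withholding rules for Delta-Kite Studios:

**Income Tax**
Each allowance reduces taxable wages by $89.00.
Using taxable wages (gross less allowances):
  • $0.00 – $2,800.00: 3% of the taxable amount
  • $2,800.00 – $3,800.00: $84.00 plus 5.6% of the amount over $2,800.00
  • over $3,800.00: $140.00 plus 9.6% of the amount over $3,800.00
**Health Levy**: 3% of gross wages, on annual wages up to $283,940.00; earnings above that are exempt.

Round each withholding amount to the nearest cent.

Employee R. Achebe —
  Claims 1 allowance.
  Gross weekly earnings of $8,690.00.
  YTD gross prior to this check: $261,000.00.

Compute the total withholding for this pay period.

$861.60

Income Tax: taxable = $8,690.00 − 1×$89.00 = $8,601.00
  $140.00 + 9.6% × ($8,601.00 − $3,800.00) = $140.00 + 9.6% × $4,801.00 = $600.90
Health Levy: 3% × $8,690.00 = $260.70
Total: $600.90 + $260.70 = $861.60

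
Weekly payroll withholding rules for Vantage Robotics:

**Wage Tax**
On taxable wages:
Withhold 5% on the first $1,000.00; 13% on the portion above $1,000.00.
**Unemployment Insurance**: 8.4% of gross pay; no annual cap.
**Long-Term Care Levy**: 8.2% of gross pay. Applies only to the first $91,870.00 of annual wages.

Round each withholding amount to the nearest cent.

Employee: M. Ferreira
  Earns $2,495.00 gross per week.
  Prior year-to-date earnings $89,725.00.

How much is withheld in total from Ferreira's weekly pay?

$629.82

Wage Tax: taxable = $2,495.00
  $50.00 + 13% × ($2,495.00 − $1,000.00) = $50.00 + 13% × $1,495.00 = $244.35
Unemployment Insurance: 8.4% × $2,495.00 = $209.58
Long-Term Care Levy: cap $91,870.00 − YTD $89,725.00 = $2,145.00 subject; 8.2% × $2,145.00 = $175.89
Total: $244.35 + $209.58 + $175.89 = $629.82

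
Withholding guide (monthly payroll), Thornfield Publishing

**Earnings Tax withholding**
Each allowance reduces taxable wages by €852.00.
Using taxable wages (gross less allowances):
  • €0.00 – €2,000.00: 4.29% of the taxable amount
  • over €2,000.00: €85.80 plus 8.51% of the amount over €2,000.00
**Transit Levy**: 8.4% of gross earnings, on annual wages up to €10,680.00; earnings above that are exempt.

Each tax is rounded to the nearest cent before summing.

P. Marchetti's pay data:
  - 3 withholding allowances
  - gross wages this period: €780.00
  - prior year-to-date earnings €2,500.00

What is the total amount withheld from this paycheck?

Earnings Tax: taxable = €780.00 − 3×€852.00 = €-1,776.00
  Taxable ≤ 0 → €0.00
Transit Levy: 8.4% × €780.00 = €65.52
Total: €0.00 + €65.52 = €65.52

€65.52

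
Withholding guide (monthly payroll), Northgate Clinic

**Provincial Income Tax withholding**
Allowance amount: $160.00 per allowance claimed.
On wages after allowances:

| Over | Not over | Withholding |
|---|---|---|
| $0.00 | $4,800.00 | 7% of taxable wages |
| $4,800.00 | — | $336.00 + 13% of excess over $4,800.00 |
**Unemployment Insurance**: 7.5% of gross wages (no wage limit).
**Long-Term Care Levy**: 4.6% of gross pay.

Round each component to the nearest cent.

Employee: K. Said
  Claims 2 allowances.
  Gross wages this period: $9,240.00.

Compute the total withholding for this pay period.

Provincial Income Tax: taxable = $9,240.00 − 2×$160.00 = $8,920.00
  $336.00 + 13% × ($8,920.00 − $4,800.00) = $336.00 + 13% × $4,120.00 = $871.60
Unemployment Insurance: 7.5% × $9,240.00 = $693.00
Long-Term Care Levy: 4.6% × $9,240.00 = $425.04
Total: $871.60 + $693.00 + $425.04 = $1,989.64

$1,989.64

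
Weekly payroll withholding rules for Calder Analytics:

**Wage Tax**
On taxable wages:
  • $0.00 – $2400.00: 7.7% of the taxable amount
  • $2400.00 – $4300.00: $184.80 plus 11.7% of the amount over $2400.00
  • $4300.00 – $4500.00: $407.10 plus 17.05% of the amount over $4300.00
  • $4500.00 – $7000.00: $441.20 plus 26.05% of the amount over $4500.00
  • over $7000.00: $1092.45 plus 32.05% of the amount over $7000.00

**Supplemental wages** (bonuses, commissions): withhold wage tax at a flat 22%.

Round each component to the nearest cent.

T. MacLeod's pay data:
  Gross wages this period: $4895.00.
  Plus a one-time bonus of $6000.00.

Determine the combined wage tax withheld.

Wage Tax: taxable = $4895.00
  $441.20 + 26.05% × ($4895.00 − $4500.00) = $441.20 + 26.05% × $395.00 = $544.10
Supplemental (22% flat on bonus): 22% × $6000.00 = $1320.00
Total wage tax: $544.10 + $1320.00 = $1864.10

$1864.10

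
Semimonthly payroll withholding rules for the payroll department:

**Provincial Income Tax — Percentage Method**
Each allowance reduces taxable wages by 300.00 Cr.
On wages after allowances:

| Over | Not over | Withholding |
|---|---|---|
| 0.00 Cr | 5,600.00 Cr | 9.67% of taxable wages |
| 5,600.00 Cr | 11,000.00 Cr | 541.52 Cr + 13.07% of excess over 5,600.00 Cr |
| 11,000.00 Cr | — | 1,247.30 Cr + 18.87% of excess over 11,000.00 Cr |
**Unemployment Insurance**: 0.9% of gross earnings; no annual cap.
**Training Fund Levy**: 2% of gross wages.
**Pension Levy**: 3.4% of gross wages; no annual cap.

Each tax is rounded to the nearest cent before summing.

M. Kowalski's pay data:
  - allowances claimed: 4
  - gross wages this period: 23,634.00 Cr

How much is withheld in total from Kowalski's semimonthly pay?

Provincial Income Tax: taxable = 23,634.00 Cr − 4×300.00 Cr = 22,434.00 Cr
  1,247.30 Cr + 18.87% × (22,434.00 Cr − 11,000.00 Cr) = 1,247.30 Cr + 18.87% × 11,434.00 Cr = 3,404.90 Cr
Unemployment Insurance: 0.9% × 23,634.00 Cr = 212.71 Cr
Training Fund Levy: 2% × 23,634.00 Cr = 472.68 Cr
Pension Levy: 3.4% × 23,634.00 Cr = 803.56 Cr
Total: 3,404.90 Cr + 212.71 Cr + 472.68 Cr + 803.56 Cr = 4,893.85 Cr

4,893.85 Cr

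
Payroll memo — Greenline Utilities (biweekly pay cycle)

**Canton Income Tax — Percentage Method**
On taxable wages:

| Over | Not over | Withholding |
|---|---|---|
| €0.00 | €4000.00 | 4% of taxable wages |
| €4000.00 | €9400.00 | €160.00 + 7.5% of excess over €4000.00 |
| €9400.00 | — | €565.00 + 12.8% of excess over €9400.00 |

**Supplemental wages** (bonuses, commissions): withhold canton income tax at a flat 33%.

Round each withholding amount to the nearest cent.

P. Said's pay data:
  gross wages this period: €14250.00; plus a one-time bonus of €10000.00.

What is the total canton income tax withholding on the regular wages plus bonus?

Canton Income Tax: taxable = €14250.00
  €565.00 + 12.8% × (€14250.00 − €9400.00) = €565.00 + 12.8% × €4850.00 = €1185.80
Supplemental (33% flat on bonus): 33% × €10000.00 = €3300.00
Total canton income tax: €1185.80 + €3300.00 = €4485.80

€4485.80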